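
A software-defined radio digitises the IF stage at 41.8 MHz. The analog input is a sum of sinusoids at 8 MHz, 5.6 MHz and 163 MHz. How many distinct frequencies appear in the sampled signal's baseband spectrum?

fs/2 = 20.9 MHz.
8 MHz ≤ fs/2 = 20.9 MHz, passes unchanged.
5.6 MHz ≤ fs/2 = 20.9 MHz, passes unchanged.
163 MHz mod fs = 37.6 MHz.
37.6 MHz > fs/2 = 20.9 MHz, folds to fs − 37.6 MHz = 4.2 MHz.
Distinct values: {4.2 MHz, 5.6 MHz, 8 MHz} → 3.

3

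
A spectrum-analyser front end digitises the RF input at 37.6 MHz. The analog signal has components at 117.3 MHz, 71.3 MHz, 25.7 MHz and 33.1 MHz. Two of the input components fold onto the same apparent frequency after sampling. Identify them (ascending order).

fs/2 = 18.8 MHz.
117.3 MHz mod fs = 4.5 MHz.
4.5 MHz ≤ fs/2 = 18.8 MHz, appears at 4.5 MHz.
71.3 MHz mod fs = 33.7 MHz.
33.7 MHz > fs/2 = 18.8 MHz, folds to fs − 33.7 MHz = 3.9 MHz.
25.7 MHz > fs/2 = 18.8 MHz, folds to fs − 25.7 MHz = 11.9 MHz.
33.1 MHz > fs/2 = 18.8 MHz, folds to fs − 33.1 MHz = 4.5 MHz.
33.1 MHz and 117.3 MHz both map to 4.5 MHz.

33.1 MHz, 117.3 MHz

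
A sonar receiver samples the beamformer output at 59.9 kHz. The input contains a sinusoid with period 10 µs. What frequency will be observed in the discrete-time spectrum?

T = 10 µs → f = 1/T = 100 kHz.
100 kHz mod fs = 40.1 kHz.
40.1 kHz > fs/2 = 29.95 kHz, folds to fs − 40.1 kHz = 19.8 kHz.

19.8 kHz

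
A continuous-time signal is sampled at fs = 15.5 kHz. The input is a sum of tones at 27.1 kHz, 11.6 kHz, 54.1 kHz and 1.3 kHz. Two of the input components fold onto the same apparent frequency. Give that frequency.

3.9 kHz

fs/2 = 7.75 kHz.
27.1 kHz mod fs = 11.6 kHz.
11.6 kHz > fs/2 = 7.75 kHz, folds to fs − 11.6 kHz = 3.9 kHz.
11.6 kHz > fs/2 = 7.75 kHz, folds to fs − 11.6 kHz = 3.9 kHz.
54.1 kHz mod fs = 7.6 kHz.
7.6 kHz ≤ fs/2 = 7.75 kHz, appears at 7.6 kHz.
1.3 kHz ≤ fs/2 = 7.75 kHz, passes unchanged.
11.6 kHz and 27.1 kHz both map to 3.9 kHz.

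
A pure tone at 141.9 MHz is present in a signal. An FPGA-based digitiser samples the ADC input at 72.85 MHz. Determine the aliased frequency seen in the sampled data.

3.8 MHz

141.9 MHz mod fs = 69.05 MHz.
69.05 MHz > fs/2 = 36.425 MHz, folds to fs − 69.05 MHz = 3.8 MHz.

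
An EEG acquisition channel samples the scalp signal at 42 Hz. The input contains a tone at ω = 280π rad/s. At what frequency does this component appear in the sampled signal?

14 Hz

ω = 280π rad/s → f = ω/(2π) = 140 Hz.
140 Hz mod fs = 14 Hz.
14 Hz ≤ fs/2 = 21 Hz, appears at 14 Hz.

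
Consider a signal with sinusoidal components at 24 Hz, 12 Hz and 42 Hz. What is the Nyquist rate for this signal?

84 Hz

Highest-frequency component: 42 Hz.
Nyquist rate = 2 × 42 Hz = 84 Hz.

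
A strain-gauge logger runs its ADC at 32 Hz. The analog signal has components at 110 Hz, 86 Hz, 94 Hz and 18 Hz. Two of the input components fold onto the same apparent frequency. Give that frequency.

14 Hz

fs/2 = 16 Hz.
110 Hz mod fs = 14 Hz.
14 Hz ≤ fs/2 = 16 Hz, appears at 14 Hz.
86 Hz mod fs = 22 Hz.
22 Hz > fs/2 = 16 Hz, folds to fs − 22 Hz = 10 Hz.
94 Hz mod fs = 30 Hz.
30 Hz > fs/2 = 16 Hz, folds to fs − 30 Hz = 2 Hz.
18 Hz > fs/2 = 16 Hz, folds to fs − 18 Hz = 14 Hz.
18 Hz and 110 Hz both map to 14 Hz.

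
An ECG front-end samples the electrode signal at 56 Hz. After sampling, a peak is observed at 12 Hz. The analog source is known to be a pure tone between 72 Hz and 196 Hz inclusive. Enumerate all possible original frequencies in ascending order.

100 Hz, 124 Hz, 156 Hz, 180 Hz

Frequencies that alias to 12 Hz are k·fs ± 12 Hz for integer k ≥ 0.
k=0: 12 Hz.
k=1: 44 Hz, 68 Hz.
k=2: 100 Hz, 124 Hz.
k=3: 156 Hz, 180 Hz.
k=4: 212 Hz, 236 Hz.
Within [72 Hz, 196 Hz]: 100 Hz, 124 Hz, 156 Hz, 180 Hz.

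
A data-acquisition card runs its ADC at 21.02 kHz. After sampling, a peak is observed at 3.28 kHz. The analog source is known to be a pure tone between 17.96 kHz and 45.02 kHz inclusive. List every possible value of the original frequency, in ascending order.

24.3 kHz, 38.76 kHz

Frequencies that alias to 3.28 kHz are k·fs ± 3.28 kHz for integer k ≥ 0.
k=0: 3.28 kHz.
k=1: 17.74 kHz, 24.3 kHz.
k=2: 38.76 kHz, 45.32 kHz.
k=3: 59.78 kHz, 66.34 kHz.
Within [17.96 kHz, 45.02 kHz]: 24.3 kHz, 38.76 kHz.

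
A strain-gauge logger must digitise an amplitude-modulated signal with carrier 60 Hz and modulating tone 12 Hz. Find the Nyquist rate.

144 Hz

AM sidebands sit at fc ± fm = 48 Hz and 72 Hz.
Highest-frequency component: 72 Hz.
Nyquist rate = 2 × 72 Hz = 144 Hz.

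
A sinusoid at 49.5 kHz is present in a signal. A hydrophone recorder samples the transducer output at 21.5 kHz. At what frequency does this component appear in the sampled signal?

49.5 kHz mod fs = 6.5 kHz.
6.5 kHz ≤ fs/2 = 10.75 kHz, appears at 6.5 kHz.

6.5 kHz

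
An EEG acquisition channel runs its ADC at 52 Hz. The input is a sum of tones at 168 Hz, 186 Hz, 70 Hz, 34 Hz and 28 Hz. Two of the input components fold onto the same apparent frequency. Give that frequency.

18 Hz

fs/2 = 26 Hz.
168 Hz mod fs = 12 Hz.
12 Hz ≤ fs/2 = 26 Hz, appears at 12 Hz.
186 Hz mod fs = 30 Hz.
30 Hz > fs/2 = 26 Hz, folds to fs − 30 Hz = 22 Hz.
70 Hz mod fs = 18 Hz.
18 Hz ≤ fs/2 = 26 Hz, appears at 18 Hz.
34 Hz > fs/2 = 26 Hz, folds to fs − 34 Hz = 18 Hz.
28 Hz > fs/2 = 26 Hz, folds to fs − 28 Hz = 24 Hz.
34 Hz and 70 Hz both map to 18 Hz.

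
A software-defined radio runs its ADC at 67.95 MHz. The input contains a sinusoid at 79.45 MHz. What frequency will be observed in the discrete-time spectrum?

79.45 MHz mod fs = 11.5 MHz.
11.5 MHz ≤ fs/2 = 33.975 MHz, appears at 11.5 MHz.

11.5 MHz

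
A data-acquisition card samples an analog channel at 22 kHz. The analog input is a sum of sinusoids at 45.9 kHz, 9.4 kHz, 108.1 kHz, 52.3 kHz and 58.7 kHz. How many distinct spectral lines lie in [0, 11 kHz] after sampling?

4

fs/2 = 11 kHz.
45.9 kHz mod fs = 1.9 kHz.
1.9 kHz ≤ fs/2 = 11 kHz, appears at 1.9 kHz.
9.4 kHz ≤ fs/2 = 11 kHz, passes unchanged.
108.1 kHz mod fs = 20.1 kHz.
20.1 kHz > fs/2 = 11 kHz, folds to fs − 20.1 kHz = 1.9 kHz.
52.3 kHz mod fs = 8.3 kHz.
8.3 kHz ≤ fs/2 = 11 kHz, appears at 8.3 kHz.
58.7 kHz mod fs = 14.7 kHz.
14.7 kHz > fs/2 = 11 kHz, folds to fs − 14.7 kHz = 7.3 kHz.
Distinct values: {1.9 kHz, 7.3 kHz, 8.3 kHz, 9.4 kHz} → 4.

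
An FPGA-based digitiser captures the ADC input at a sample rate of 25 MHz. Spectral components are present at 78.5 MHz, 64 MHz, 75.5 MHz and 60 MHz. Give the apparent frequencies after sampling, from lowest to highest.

0.5 MHz, 3.5 MHz, 10 MHz, 11 MHz

fs/2 = 12.5 MHz.
78.5 MHz mod fs = 3.5 MHz.
3.5 MHz ≤ fs/2 = 12.5 MHz, appears at 3.5 MHz.
64 MHz mod fs = 14 MHz.
14 MHz > fs/2 = 12.5 MHz, folds to fs − 14 MHz = 11 MHz.
75.5 MHz mod fs = 0.5 MHz.
0.5 MHz ≤ fs/2 = 12.5 MHz, appears at 0.5 MHz.
60 MHz mod fs = 10 MHz.
10 MHz ≤ fs/2 = 12.5 MHz, appears at 10 MHz.
Distinct values: {0.5 MHz, 3.5 MHz, 10 MHz, 11 MHz}.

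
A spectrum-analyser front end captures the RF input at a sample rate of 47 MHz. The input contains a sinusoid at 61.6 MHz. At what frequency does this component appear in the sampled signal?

61.6 MHz mod fs = 14.6 MHz.
14.6 MHz ≤ fs/2 = 23.5 MHz, appears at 14.6 MHz.

14.6 MHz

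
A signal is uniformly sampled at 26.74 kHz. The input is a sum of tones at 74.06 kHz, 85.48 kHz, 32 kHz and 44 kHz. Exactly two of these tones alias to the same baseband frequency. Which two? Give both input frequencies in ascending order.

32 kHz, 85.48 kHz

fs/2 = 13.37 kHz.
74.06 kHz mod fs = 20.58 kHz.
20.58 kHz > fs/2 = 13.37 kHz, folds to fs − 20.58 kHz = 6.16 kHz.
85.48 kHz mod fs = 5.26 kHz.
5.26 kHz ≤ fs/2 = 13.37 kHz, appears at 5.26 kHz.
32 kHz mod fs = 5.26 kHz.
5.26 kHz ≤ fs/2 = 13.37 kHz, appears at 5.26 kHz.
44 kHz mod fs = 17.26 kHz.
17.26 kHz > fs/2 = 13.37 kHz, folds to fs − 17.26 kHz = 9.48 kHz.
32 kHz and 85.48 kHz both map to 5.26 kHz.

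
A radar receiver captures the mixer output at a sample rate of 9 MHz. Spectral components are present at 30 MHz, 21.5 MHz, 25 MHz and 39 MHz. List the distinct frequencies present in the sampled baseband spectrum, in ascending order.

2 MHz, 3 MHz, 3.5 MHz

fs/2 = 4.5 MHz.
30 MHz mod fs = 3 MHz.
3 MHz ≤ fs/2 = 4.5 MHz, appears at 3 MHz.
21.5 MHz mod fs = 3.5 MHz.
3.5 MHz ≤ fs/2 = 4.5 MHz, appears at 3.5 MHz.
25 MHz mod fs = 7 MHz.
7 MHz > fs/2 = 4.5 MHz, folds to fs − 7 MHz = 2 MHz.
39 MHz mod fs = 3 MHz.
3 MHz ≤ fs/2 = 4.5 MHz, appears at 3 MHz.
Distinct values: {2 MHz, 3 MHz, 3.5 MHz}.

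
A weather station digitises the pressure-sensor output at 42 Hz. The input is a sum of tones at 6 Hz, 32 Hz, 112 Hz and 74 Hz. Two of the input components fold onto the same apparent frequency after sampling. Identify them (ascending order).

32 Hz, 74 Hz

fs/2 = 21 Hz.
6 Hz ≤ fs/2 = 21 Hz, passes unchanged.
32 Hz > fs/2 = 21 Hz, folds to fs − 32 Hz = 10 Hz.
112 Hz mod fs = 28 Hz.
28 Hz > fs/2 = 21 Hz, folds to fs − 28 Hz = 14 Hz.
74 Hz mod fs = 32 Hz.
32 Hz > fs/2 = 21 Hz, folds to fs − 32 Hz = 10 Hz.
32 Hz and 74 Hz both map to 10 Hz.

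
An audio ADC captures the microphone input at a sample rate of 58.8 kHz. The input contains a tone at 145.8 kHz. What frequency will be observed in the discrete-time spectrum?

145.8 kHz mod fs = 28.2 kHz.
28.2 kHz ≤ fs/2 = 29.4 kHz, appears at 28.2 kHz.

28.2 kHz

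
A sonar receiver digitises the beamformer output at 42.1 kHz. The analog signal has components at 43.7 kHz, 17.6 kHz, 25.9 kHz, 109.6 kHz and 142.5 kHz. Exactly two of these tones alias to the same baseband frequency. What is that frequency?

fs/2 = 21.05 kHz.
43.7 kHz mod fs = 1.6 kHz.
1.6 kHz ≤ fs/2 = 21.05 kHz, appears at 1.6 kHz.
17.6 kHz ≤ fs/2 = 21.05 kHz, passes unchanged.
25.9 kHz > fs/2 = 21.05 kHz, folds to fs − 25.9 kHz = 16.2 kHz.
109.6 kHz mod fs = 25.4 kHz.
25.4 kHz > fs/2 = 21.05 kHz, folds to fs − 25.4 kHz = 16.7 kHz.
142.5 kHz mod fs = 16.2 kHz.
16.2 kHz ≤ fs/2 = 21.05 kHz, appears at 16.2 kHz.
25.9 kHz and 142.5 kHz both map to 16.2 kHz.

16.2 kHz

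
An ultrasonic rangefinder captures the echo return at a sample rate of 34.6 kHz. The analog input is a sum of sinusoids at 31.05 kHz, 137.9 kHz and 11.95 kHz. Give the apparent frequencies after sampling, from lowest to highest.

0.5 kHz, 3.55 kHz, 11.95 kHz

fs/2 = 17.3 kHz.
31.05 kHz > fs/2 = 17.3 kHz, folds to fs − 31.05 kHz = 3.55 kHz.
137.9 kHz mod fs = 34.1 kHz.
34.1 kHz > fs/2 = 17.3 kHz, folds to fs − 34.1 kHz = 0.5 kHz.
11.95 kHz ≤ fs/2 = 17.3 kHz, passes unchanged.
Distinct values: {0.5 kHz, 3.55 kHz, 11.95 kHz}.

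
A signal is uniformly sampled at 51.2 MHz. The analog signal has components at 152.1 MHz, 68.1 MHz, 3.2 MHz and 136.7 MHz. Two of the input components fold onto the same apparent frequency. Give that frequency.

16.9 MHz

fs/2 = 25.6 MHz.
152.1 MHz mod fs = 49.7 MHz.
49.7 MHz > fs/2 = 25.6 MHz, folds to fs − 49.7 MHz = 1.5 MHz.
68.1 MHz mod fs = 16.9 MHz.
16.9 MHz ≤ fs/2 = 25.6 MHz, appears at 16.9 MHz.
3.2 MHz ≤ fs/2 = 25.6 MHz, passes unchanged.
136.7 MHz mod fs = 34.3 MHz.
34.3 MHz > fs/2 = 25.6 MHz, folds to fs − 34.3 MHz = 16.9 MHz.
68.1 MHz and 136.7 MHz both map to 16.9 MHz.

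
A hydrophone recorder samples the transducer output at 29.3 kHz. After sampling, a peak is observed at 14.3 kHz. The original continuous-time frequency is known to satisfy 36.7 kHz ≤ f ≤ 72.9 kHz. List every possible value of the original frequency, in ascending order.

Frequencies that alias to 14.3 kHz are k·fs ± 14.3 kHz for integer k ≥ 0.
k=0: 14.3 kHz.
k=1: 15 kHz, 43.6 kHz.
k=2: 44.3 kHz, 72.9 kHz.
k=3: 73.6 kHz, 102.2 kHz.
Within [36.7 kHz, 72.9 kHz]: 43.6 kHz, 44.3 kHz, 72.9 kHz.

43.6 kHz, 44.3 kHz, 72.9 kHz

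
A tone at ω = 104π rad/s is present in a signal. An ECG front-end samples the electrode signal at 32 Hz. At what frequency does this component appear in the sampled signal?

12 Hz

ω = 104π rad/s → f = ω/(2π) = 52 Hz.
52 Hz mod fs = 20 Hz.
20 Hz > fs/2 = 16 Hz, folds to fs − 20 Hz = 12 Hz.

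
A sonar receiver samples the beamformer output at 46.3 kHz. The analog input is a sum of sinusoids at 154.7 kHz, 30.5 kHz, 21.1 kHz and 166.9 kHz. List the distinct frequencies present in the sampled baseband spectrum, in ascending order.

15.8 kHz, 18.3 kHz, 21.1 kHz

fs/2 = 23.15 kHz.
154.7 kHz mod fs = 15.8 kHz.
15.8 kHz ≤ fs/2 = 23.15 kHz, appears at 15.8 kHz.
30.5 kHz > fs/2 = 23.15 kHz, folds to fs − 30.5 kHz = 15.8 kHz.
21.1 kHz ≤ fs/2 = 23.15 kHz, passes unchanged.
166.9 kHz mod fs = 28 kHz.
28 kHz > fs/2 = 23.15 kHz, folds to fs − 28 kHz = 18.3 kHz.
Distinct values: {15.8 kHz, 18.3 kHz, 21.1 kHz}.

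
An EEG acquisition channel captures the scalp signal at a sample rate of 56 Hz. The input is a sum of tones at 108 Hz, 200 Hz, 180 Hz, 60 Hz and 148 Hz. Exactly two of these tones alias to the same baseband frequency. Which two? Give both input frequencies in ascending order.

fs/2 = 28 Hz.
108 Hz mod fs = 52 Hz.
52 Hz > fs/2 = 28 Hz, folds to fs − 52 Hz = 4 Hz.
200 Hz mod fs = 32 Hz.
32 Hz > fs/2 = 28 Hz, folds to fs − 32 Hz = 24 Hz.
180 Hz mod fs = 12 Hz.
12 Hz ≤ fs/2 = 28 Hz, appears at 12 Hz.
60 Hz mod fs = 4 Hz.
4 Hz ≤ fs/2 = 28 Hz, appears at 4 Hz.
148 Hz mod fs = 36 Hz.
36 Hz > fs/2 = 28 Hz, folds to fs − 36 Hz = 20 Hz.
60 Hz and 108 Hz both map to 4 Hz.

60 Hz, 108 Hz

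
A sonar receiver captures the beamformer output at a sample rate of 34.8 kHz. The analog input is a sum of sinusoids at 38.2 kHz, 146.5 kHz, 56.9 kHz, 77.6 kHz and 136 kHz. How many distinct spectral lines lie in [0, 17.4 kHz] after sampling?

fs/2 = 17.4 kHz.
38.2 kHz mod fs = 3.4 kHz.
3.4 kHz ≤ fs/2 = 17.4 kHz, appears at 3.4 kHz.
146.5 kHz mod fs = 7.3 kHz.
7.3 kHz ≤ fs/2 = 17.4 kHz, appears at 7.3 kHz.
56.9 kHz mod fs = 22.1 kHz.
22.1 kHz > fs/2 = 17.4 kHz, folds to fs − 22.1 kHz = 12.7 kHz.
77.6 kHz mod fs = 8 kHz.
8 kHz ≤ fs/2 = 17.4 kHz, appears at 8 kHz.
136 kHz mod fs = 31.6 kHz.
31.6 kHz > fs/2 = 17.4 kHz, folds to fs − 31.6 kHz = 3.2 kHz.
Distinct values: {3.2 kHz, 3.4 kHz, 7.3 kHz, 8 kHz, 12.7 kHz} → 5.

5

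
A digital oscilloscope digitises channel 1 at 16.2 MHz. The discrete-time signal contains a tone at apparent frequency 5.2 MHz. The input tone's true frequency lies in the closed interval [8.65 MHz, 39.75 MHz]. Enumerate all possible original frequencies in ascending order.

Frequencies that alias to 5.2 MHz are k·fs ± 5.2 MHz for integer k ≥ 0.
k=0: 5.2 MHz.
k=1: 11 MHz, 21.4 MHz.
k=2: 27.2 MHz, 37.6 MHz.
k=3: 43.4 MHz, 53.8 MHz.
Within [8.65 MHz, 39.75 MHz]: 11 MHz, 21.4 MHz, 27.2 MHz, 37.6 MHz.

11 MHz, 21.4 MHz, 27.2 MHz, 37.6 MHz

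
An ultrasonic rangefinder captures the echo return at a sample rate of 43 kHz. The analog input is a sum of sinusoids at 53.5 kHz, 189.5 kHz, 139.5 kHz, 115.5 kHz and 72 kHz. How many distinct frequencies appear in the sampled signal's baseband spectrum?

fs/2 = 21.5 kHz.
53.5 kHz mod fs = 10.5 kHz.
10.5 kHz ≤ fs/2 = 21.5 kHz, appears at 10.5 kHz.
189.5 kHz mod fs = 17.5 kHz.
17.5 kHz ≤ fs/2 = 21.5 kHz, appears at 17.5 kHz.
139.5 kHz mod fs = 10.5 kHz.
10.5 kHz ≤ fs/2 = 21.5 kHz, appears at 10.5 kHz.
115.5 kHz mod fs = 29.5 kHz.
29.5 kHz > fs/2 = 21.5 kHz, folds to fs − 29.5 kHz = 13.5 kHz.
72 kHz mod fs = 29 kHz.
29 kHz > fs/2 = 21.5 kHz, folds to fs − 29 kHz = 14 kHz.
Distinct values: {10.5 kHz, 13.5 kHz, 14 kHz, 17.5 kHz} → 4.

4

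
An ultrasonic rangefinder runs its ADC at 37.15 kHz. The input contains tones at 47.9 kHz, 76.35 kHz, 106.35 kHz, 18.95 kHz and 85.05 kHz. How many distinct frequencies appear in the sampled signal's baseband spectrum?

4

fs/2 = 18.575 kHz.
47.9 kHz mod fs = 10.75 kHz.
10.75 kHz ≤ fs/2 = 18.575 kHz, appears at 10.75 kHz.
76.35 kHz mod fs = 2.05 kHz.
2.05 kHz ≤ fs/2 = 18.575 kHz, appears at 2.05 kHz.
106.35 kHz mod fs = 32.05 kHz.
32.05 kHz > fs/2 = 18.575 kHz, folds to fs − 32.05 kHz = 5.1 kHz.
18.95 kHz > fs/2 = 18.575 kHz, folds to fs − 18.95 kHz = 18.2 kHz.
85.05 kHz mod fs = 10.75 kHz.
10.75 kHz ≤ fs/2 = 18.575 kHz, appears at 10.75 kHz.
Distinct values: {2.05 kHz, 5.1 kHz, 10.75 kHz, 18.2 kHz} → 4.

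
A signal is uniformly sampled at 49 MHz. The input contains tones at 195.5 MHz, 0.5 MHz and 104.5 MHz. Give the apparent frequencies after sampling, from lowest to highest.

fs/2 = 24.5 MHz.
195.5 MHz mod fs = 48.5 MHz.
48.5 MHz > fs/2 = 24.5 MHz, folds to fs − 48.5 MHz = 0.5 MHz.
0.5 MHz ≤ fs/2 = 24.5 MHz, passes unchanged.
104.5 MHz mod fs = 6.5 MHz.
6.5 MHz ≤ fs/2 = 24.5 MHz, appears at 6.5 MHz.
Distinct values: {0.5 MHz, 6.5 MHz}.

0.5 MHz, 6.5 MHz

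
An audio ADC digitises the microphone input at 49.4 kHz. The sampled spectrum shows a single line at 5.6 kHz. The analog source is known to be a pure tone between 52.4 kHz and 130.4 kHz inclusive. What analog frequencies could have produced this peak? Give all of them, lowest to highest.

Frequencies that alias to 5.6 kHz are k·fs ± 5.6 kHz for integer k ≥ 0.
k=0: 5.6 kHz.
k=1: 43.8 kHz, 55 kHz.
k=2: 93.2 kHz, 104.4 kHz.
k=3: 142.6 kHz, 153.8 kHz.
Within [52.4 kHz, 130.4 kHz]: 55 kHz, 93.2 kHz, 104.4 kHz.

55 kHz, 93.2 kHz, 104.4 kHz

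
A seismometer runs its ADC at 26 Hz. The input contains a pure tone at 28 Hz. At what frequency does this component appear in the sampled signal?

2 Hz

28 Hz mod fs = 2 Hz.
2 Hz ≤ fs/2 = 13 Hz, appears at 2 Hz.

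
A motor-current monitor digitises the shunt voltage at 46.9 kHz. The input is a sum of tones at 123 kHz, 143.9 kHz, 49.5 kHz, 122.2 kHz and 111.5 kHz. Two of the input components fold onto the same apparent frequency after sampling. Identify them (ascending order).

111.5 kHz, 123 kHz

fs/2 = 23.45 kHz.
123 kHz mod fs = 29.2 kHz.
29.2 kHz > fs/2 = 23.45 kHz, folds to fs − 29.2 kHz = 17.7 kHz.
143.9 kHz mod fs = 3.2 kHz.
3.2 kHz ≤ fs/2 = 23.45 kHz, appears at 3.2 kHz.
49.5 kHz mod fs = 2.6 kHz.
2.6 kHz ≤ fs/2 = 23.45 kHz, appears at 2.6 kHz.
122.2 kHz mod fs = 28.4 kHz.
28.4 kHz > fs/2 = 23.45 kHz, folds to fs − 28.4 kHz = 18.5 kHz.
111.5 kHz mod fs = 17.7 kHz.
17.7 kHz ≤ fs/2 = 23.45 kHz, appears at 17.7 kHz.
111.5 kHz and 123 kHz both map to 17.7 kHz.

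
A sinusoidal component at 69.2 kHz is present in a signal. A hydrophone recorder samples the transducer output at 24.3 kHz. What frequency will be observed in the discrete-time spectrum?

3.7 kHz

69.2 kHz mod fs = 20.6 kHz.
20.6 kHz > fs/2 = 12.15 kHz, folds to fs − 20.6 kHz = 3.7 kHz.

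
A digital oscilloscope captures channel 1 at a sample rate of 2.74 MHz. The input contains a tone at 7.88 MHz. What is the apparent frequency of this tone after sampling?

7.88 MHz mod fs = 2.4 MHz.
2.4 MHz > fs/2 = 1.37 MHz, folds to fs − 2.4 MHz = 0.34 MHz.

0.34 MHz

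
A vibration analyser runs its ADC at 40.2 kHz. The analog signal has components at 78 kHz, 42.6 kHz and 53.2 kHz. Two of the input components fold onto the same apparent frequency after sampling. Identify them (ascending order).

fs/2 = 20.1 kHz.
78 kHz mod fs = 37.8 kHz.
37.8 kHz > fs/2 = 20.1 kHz, folds to fs − 37.8 kHz = 2.4 kHz.
42.6 kHz mod fs = 2.4 kHz.
2.4 kHz ≤ fs/2 = 20.1 kHz, appears at 2.4 kHz.
53.2 kHz mod fs = 13 kHz.
13 kHz ≤ fs/2 = 20.1 kHz, appears at 13 kHz.
42.6 kHz and 78 kHz both map to 2.4 kHz.

42.6 kHz, 78 kHz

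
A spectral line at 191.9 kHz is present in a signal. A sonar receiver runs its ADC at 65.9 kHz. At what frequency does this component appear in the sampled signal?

5.8 kHz

191.9 kHz mod fs = 60.1 kHz.
60.1 kHz > fs/2 = 32.95 kHz, folds to fs − 60.1 kHz = 5.8 kHz.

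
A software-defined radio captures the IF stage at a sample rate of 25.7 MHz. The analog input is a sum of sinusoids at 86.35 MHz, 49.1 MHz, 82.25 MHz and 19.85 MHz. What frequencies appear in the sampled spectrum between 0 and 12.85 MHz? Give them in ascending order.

fs/2 = 12.85 MHz.
86.35 MHz mod fs = 9.25 MHz.
9.25 MHz ≤ fs/2 = 12.85 MHz, appears at 9.25 MHz.
49.1 MHz mod fs = 23.4 MHz.
23.4 MHz > fs/2 = 12.85 MHz, folds to fs − 23.4 MHz = 2.3 MHz.
82.25 MHz mod fs = 5.15 MHz.
5.15 MHz ≤ fs/2 = 12.85 MHz, appears at 5.15 MHz.
19.85 MHz > fs/2 = 12.85 MHz, folds to fs − 19.85 MHz = 5.85 MHz.
Distinct values: {2.3 MHz, 5.15 MHz, 5.85 MHz, 9.25 MHz}.

2.3 MHz, 5.15 MHz, 5.85 MHz, 9.25 MHz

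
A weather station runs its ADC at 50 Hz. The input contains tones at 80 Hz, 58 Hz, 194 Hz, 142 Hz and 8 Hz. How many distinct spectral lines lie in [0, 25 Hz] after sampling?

fs/2 = 25 Hz.
80 Hz mod fs = 30 Hz.
30 Hz > fs/2 = 25 Hz, folds to fs − 30 Hz = 20 Hz.
58 Hz mod fs = 8 Hz.
8 Hz ≤ fs/2 = 25 Hz, appears at 8 Hz.
194 Hz mod fs = 44 Hz.
44 Hz > fs/2 = 25 Hz, folds to fs − 44 Hz = 6 Hz.
142 Hz mod fs = 42 Hz.
42 Hz > fs/2 = 25 Hz, folds to fs − 42 Hz = 8 Hz.
8 Hz ≤ fs/2 = 25 Hz, passes unchanged.
Distinct values: {6 Hz, 8 Hz, 20 Hz} → 3.

3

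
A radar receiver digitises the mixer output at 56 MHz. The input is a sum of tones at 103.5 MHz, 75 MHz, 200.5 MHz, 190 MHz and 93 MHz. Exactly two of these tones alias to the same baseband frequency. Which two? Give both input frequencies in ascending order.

fs/2 = 28 MHz.
103.5 MHz mod fs = 47.5 MHz.
47.5 MHz > fs/2 = 28 MHz, folds to fs − 47.5 MHz = 8.5 MHz.
75 MHz mod fs = 19 MHz.
19 MHz ≤ fs/2 = 28 MHz, appears at 19 MHz.
200.5 MHz mod fs = 32.5 MHz.
32.5 MHz > fs/2 = 28 MHz, folds to fs − 32.5 MHz = 23.5 MHz.
190 MHz mod fs = 22 MHz.
22 MHz ≤ fs/2 = 28 MHz, appears at 22 MHz.
93 MHz mod fs = 37 MHz.
37 MHz > fs/2 = 28 MHz, folds to fs − 37 MHz = 19 MHz.
75 MHz and 93 MHz both map to 19 MHz.

75 MHz, 93 MHz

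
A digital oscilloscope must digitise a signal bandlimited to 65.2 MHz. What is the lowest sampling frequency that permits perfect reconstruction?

Nyquist rate = 2 × 65.2 MHz = 130.4 MHz.

130.4 MHz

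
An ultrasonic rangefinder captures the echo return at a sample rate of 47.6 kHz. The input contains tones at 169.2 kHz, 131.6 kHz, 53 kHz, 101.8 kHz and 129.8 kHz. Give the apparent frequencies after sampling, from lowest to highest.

5.4 kHz, 6.6 kHz, 11.2 kHz, 13 kHz, 21.2 kHz

fs/2 = 23.8 kHz.
169.2 kHz mod fs = 26.4 kHz.
26.4 kHz > fs/2 = 23.8 kHz, folds to fs − 26.4 kHz = 21.2 kHz.
131.6 kHz mod fs = 36.4 kHz.
36.4 kHz > fs/2 = 23.8 kHz, folds to fs − 36.4 kHz = 11.2 kHz.
53 kHz mod fs = 5.4 kHz.
5.4 kHz ≤ fs/2 = 23.8 kHz, appears at 5.4 kHz.
101.8 kHz mod fs = 6.6 kHz.
6.6 kHz ≤ fs/2 = 23.8 kHz, appears at 6.6 kHz.
129.8 kHz mod fs = 34.6 kHz.
34.6 kHz > fs/2 = 23.8 kHz, folds to fs − 34.6 kHz = 13 kHz.
Distinct values: {5.4 kHz, 6.6 kHz, 11.2 kHz, 13 kHz, 21.2 kHz}.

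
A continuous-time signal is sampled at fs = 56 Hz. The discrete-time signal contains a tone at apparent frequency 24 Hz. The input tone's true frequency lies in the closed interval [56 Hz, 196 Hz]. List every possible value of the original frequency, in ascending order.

Frequencies that alias to 24 Hz are k·fs ± 24 Hz for integer k ≥ 0.
k=0: 24 Hz.
k=1: 32 Hz, 80 Hz.
k=2: 88 Hz, 136 Hz.
k=3: 144 Hz, 192 Hz.
k=4: 200 Hz, 248 Hz.
Within [56 Hz, 196 Hz]: 80 Hz, 88 Hz, 136 Hz, 144 Hz, 192 Hz.

80 Hz, 88 Hz, 136 Hz, 144 Hz, 192 Hz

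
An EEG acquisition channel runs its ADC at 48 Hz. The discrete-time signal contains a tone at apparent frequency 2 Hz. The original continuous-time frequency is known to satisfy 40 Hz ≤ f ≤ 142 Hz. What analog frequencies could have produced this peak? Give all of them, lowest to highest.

Frequencies that alias to 2 Hz are k·fs ± 2 Hz for integer k ≥ 0.
k=0: 2 Hz.
k=1: 46 Hz, 50 Hz.
k=2: 94 Hz, 98 Hz.
k=3: 142 Hz, 146 Hz.
k=4: 190 Hz, 194 Hz.
Within [40 Hz, 142 Hz]: 46 Hz, 50 Hz, 94 Hz, 98 Hz, 142 Hz.

46 Hz, 50 Hz, 94 Hz, 98 Hz, 142 Hz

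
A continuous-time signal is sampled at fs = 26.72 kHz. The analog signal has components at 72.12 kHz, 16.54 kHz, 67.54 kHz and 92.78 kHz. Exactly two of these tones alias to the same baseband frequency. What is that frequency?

fs/2 = 13.36 kHz.
72.12 kHz mod fs = 18.68 kHz.
18.68 kHz > fs/2 = 13.36 kHz, folds to fs − 18.68 kHz = 8.04 kHz.
16.54 kHz > fs/2 = 13.36 kHz, folds to fs − 16.54 kHz = 10.18 kHz.
67.54 kHz mod fs = 14.1 kHz.
14.1 kHz > fs/2 = 13.36 kHz, folds to fs − 14.1 kHz = 12.62 kHz.
92.78 kHz mod fs = 12.62 kHz.
12.62 kHz ≤ fs/2 = 13.36 kHz, appears at 12.62 kHz.
67.54 kHz and 92.78 kHz both map to 12.62 kHz.

12.62 kHz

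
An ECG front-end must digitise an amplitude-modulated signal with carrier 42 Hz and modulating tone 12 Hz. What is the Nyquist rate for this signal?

AM sidebands sit at fc ± fm = 30 Hz and 54 Hz.
Highest-frequency component: 54 Hz.
Nyquist rate = 2 × 54 Hz = 108 Hz.

108 Hz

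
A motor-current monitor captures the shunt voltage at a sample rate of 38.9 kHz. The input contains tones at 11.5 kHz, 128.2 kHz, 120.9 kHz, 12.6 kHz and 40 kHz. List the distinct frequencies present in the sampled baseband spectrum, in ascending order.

1.1 kHz, 4.2 kHz, 11.5 kHz, 12.6 kHz

fs/2 = 19.45 kHz.
11.5 kHz ≤ fs/2 = 19.45 kHz, passes unchanged.
128.2 kHz mod fs = 11.5 kHz.
11.5 kHz ≤ fs/2 = 19.45 kHz, appears at 11.5 kHz.
120.9 kHz mod fs = 4.2 kHz.
4.2 kHz ≤ fs/2 = 19.45 kHz, appears at 4.2 kHz.
12.6 kHz ≤ fs/2 = 19.45 kHz, passes unchanged.
40 kHz mod fs = 1.1 kHz.
1.1 kHz ≤ fs/2 = 19.45 kHz, appears at 1.1 kHz.
Distinct values: {1.1 kHz, 4.2 kHz, 11.5 kHz, 12.6 kHz}.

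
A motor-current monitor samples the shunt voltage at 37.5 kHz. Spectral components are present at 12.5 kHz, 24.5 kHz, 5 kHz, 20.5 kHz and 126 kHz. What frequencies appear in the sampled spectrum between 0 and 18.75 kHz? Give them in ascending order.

fs/2 = 18.75 kHz.
12.5 kHz ≤ fs/2 = 18.75 kHz, passes unchanged.
24.5 kHz > fs/2 = 18.75 kHz, folds to fs − 24.5 kHz = 13 kHz.
5 kHz ≤ fs/2 = 18.75 kHz, passes unchanged.
20.5 kHz > fs/2 = 18.75 kHz, folds to fs − 20.5 kHz = 17 kHz.
126 kHz mod fs = 13.5 kHz.
13.5 kHz ≤ fs/2 = 18.75 kHz, appears at 13.5 kHz.
Distinct values: {5 kHz, 12.5 kHz, 13 kHz, 13.5 kHz, 17 kHz}.

5 kHz, 12.5 kHz, 13 kHz, 13.5 kHz, 17 kHz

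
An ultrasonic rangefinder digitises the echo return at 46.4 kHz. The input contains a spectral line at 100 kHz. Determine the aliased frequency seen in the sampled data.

7.2 kHz

100 kHz mod fs = 7.2 kHz.
7.2 kHz ≤ fs/2 = 23.2 kHz, appears at 7.2 kHz.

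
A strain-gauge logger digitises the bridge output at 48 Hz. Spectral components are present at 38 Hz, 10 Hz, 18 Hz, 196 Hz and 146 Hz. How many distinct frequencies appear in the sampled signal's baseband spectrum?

fs/2 = 24 Hz.
38 Hz > fs/2 = 24 Hz, folds to fs − 38 Hz = 10 Hz.
10 Hz ≤ fs/2 = 24 Hz, passes unchanged.
18 Hz ≤ fs/2 = 24 Hz, passes unchanged.
196 Hz mod fs = 4 Hz.
4 Hz ≤ fs/2 = 24 Hz, appears at 4 Hz.
146 Hz mod fs = 2 Hz.
2 Hz ≤ fs/2 = 24 Hz, appears at 2 Hz.
Distinct values: {2 Hz, 4 Hz, 10 Hz, 18 Hz} → 4.

4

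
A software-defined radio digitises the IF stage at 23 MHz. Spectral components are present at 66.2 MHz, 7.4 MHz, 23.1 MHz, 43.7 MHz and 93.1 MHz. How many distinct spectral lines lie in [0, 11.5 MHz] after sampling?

fs/2 = 11.5 MHz.
66.2 MHz mod fs = 20.2 MHz.
20.2 MHz > fs/2 = 11.5 MHz, folds to fs − 20.2 MHz = 2.8 MHz.
7.4 MHz ≤ fs/2 = 11.5 MHz, passes unchanged.
23.1 MHz mod fs = 0.1 MHz.
0.1 MHz ≤ fs/2 = 11.5 MHz, appears at 0.1 MHz.
43.7 MHz mod fs = 20.7 MHz.
20.7 MHz > fs/2 = 11.5 MHz, folds to fs − 20.7 MHz = 2.3 MHz.
93.1 MHz mod fs = 1.1 MHz.
1.1 MHz ≤ fs/2 = 11.5 MHz, appears at 1.1 MHz.
Distinct values: {0.1 MHz, 1.1 MHz, 2.3 MHz, 2.8 MHz, 7.4 MHz} → 5.

5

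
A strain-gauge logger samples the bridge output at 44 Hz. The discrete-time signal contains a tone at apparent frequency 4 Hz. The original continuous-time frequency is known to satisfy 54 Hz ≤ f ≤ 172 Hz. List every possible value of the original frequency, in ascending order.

Frequencies that alias to 4 Hz are k·fs ± 4 Hz for integer k ≥ 0.
k=0: 4 Hz.
k=1: 40 Hz, 48 Hz.
k=2: 84 Hz, 92 Hz.
k=3: 128 Hz, 136 Hz.
k=4: 172 Hz, 180 Hz.
k=5: 216 Hz, 224 Hz.
Within [54 Hz, 172 Hz]: 84 Hz, 92 Hz, 128 Hz, 136 Hz, 172 Hz.

84 Hz, 92 Hz, 128 Hz, 136 Hz, 172 Hz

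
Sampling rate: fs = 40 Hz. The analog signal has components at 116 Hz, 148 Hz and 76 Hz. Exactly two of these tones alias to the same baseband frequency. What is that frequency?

fs/2 = 20 Hz.
116 Hz mod fs = 36 Hz.
36 Hz > fs/2 = 20 Hz, folds to fs − 36 Hz = 4 Hz.
148 Hz mod fs = 28 Hz.
28 Hz > fs/2 = 20 Hz, folds to fs − 28 Hz = 12 Hz.
76 Hz mod fs = 36 Hz.
36 Hz > fs/2 = 20 Hz, folds to fs − 36 Hz = 4 Hz.
76 Hz and 116 Hz both map to 4 Hz.

4 Hz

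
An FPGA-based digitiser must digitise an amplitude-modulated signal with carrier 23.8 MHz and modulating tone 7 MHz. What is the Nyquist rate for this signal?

AM sidebands sit at fc ± fm = 16.8 MHz and 30.8 MHz.
Highest-frequency component: 30.8 MHz.
Nyquist rate = 2 × 30.8 MHz = 61.6 MHz.

61.6 MHz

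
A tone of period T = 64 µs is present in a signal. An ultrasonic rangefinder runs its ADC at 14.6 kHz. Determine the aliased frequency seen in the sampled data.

T = 64 µs → f = 1/T = 15.625 kHz.
15.625 kHz mod fs = 1.025 kHz.
1.025 kHz ≤ fs/2 = 7.3 kHz, appears at 1.025 kHz.

1.025 kHz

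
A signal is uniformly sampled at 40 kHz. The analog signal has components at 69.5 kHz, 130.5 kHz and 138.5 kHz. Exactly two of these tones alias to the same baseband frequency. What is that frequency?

10.5 kHz

fs/2 = 20 kHz.
69.5 kHz mod fs = 29.5 kHz.
29.5 kHz > fs/2 = 20 kHz, folds to fs − 29.5 kHz = 10.5 kHz.
130.5 kHz mod fs = 10.5 kHz.
10.5 kHz ≤ fs/2 = 20 kHz, appears at 10.5 kHz.
138.5 kHz mod fs = 18.5 kHz.
18.5 kHz ≤ fs/2 = 20 kHz, appears at 18.5 kHz.
69.5 kHz and 130.5 kHz both map to 10.5 kHz.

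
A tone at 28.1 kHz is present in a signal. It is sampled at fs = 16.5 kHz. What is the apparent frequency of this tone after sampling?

28.1 kHz mod fs = 11.6 kHz.
11.6 kHz > fs/2 = 8.25 kHz, folds to fs − 11.6 kHz = 4.9 kHz.

4.9 kHz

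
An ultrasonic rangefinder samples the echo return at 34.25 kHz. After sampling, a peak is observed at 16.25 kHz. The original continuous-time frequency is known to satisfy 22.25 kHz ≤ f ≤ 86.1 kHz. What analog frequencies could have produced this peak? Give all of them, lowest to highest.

Frequencies that alias to 16.25 kHz are k·fs ± 16.25 kHz for integer k ≥ 0.
k=0: 16.25 kHz.
k=1: 18 kHz, 50.5 kHz.
k=2: 52.25 kHz, 84.75 kHz.
k=3: 86.5 kHz, 119 kHz.
Within [22.25 kHz, 86.1 kHz]: 50.5 kHz, 52.25 kHz, 84.75 kHz.

50.5 kHz, 52.25 kHz, 84.75 kHz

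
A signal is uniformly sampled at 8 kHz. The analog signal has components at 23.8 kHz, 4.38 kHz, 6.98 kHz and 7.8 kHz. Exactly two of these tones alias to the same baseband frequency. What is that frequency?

fs/2 = 4 kHz.
23.8 kHz mod fs = 7.8 kHz.
7.8 kHz > fs/2 = 4 kHz, folds to fs − 7.8 kHz = 0.2 kHz.
4.38 kHz > fs/2 = 4 kHz, folds to fs − 4.38 kHz = 3.62 kHz.
6.98 kHz > fs/2 = 4 kHz, folds to fs − 6.98 kHz = 1.02 kHz.
7.8 kHz > fs/2 = 4 kHz, folds to fs − 7.8 kHz = 0.2 kHz.
7.8 kHz and 23.8 kHz both map to 0.2 kHz.

0.2 kHz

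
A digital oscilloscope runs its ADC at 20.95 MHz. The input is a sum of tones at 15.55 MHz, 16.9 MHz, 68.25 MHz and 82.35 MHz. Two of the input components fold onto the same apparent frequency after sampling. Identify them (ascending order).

fs/2 = 10.475 MHz.
15.55 MHz > fs/2 = 10.475 MHz, folds to fs − 15.55 MHz = 5.4 MHz.
16.9 MHz > fs/2 = 10.475 MHz, folds to fs − 16.9 MHz = 4.05 MHz.
68.25 MHz mod fs = 5.4 MHz.
5.4 MHz ≤ fs/2 = 10.475 MHz, appears at 5.4 MHz.
82.35 MHz mod fs = 19.5 MHz.
19.5 MHz > fs/2 = 10.475 MHz, folds to fs − 19.5 MHz = 1.45 MHz.
15.55 MHz and 68.25 MHz both map to 5.4 MHz.

15.55 MHz, 68.25 MHz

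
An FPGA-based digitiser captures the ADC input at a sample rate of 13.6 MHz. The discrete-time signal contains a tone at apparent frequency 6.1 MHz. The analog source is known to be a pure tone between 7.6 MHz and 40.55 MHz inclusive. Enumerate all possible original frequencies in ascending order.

Frequencies that alias to 6.1 MHz are k·fs ± 6.1 MHz for integer k ≥ 0.
k=0: 6.1 MHz.
k=1: 7.5 MHz, 19.7 MHz.
k=2: 21.1 MHz, 33.3 MHz.
k=3: 34.7 MHz, 46.9 MHz.
k=4: 48.3 MHz, 60.5 MHz.
Within [7.6 MHz, 40.55 MHz]: 19.7 MHz, 21.1 MHz, 33.3 MHz, 34.7 MHz.

19.7 MHz, 21.1 MHz, 33.3 MHz, 34.7 MHz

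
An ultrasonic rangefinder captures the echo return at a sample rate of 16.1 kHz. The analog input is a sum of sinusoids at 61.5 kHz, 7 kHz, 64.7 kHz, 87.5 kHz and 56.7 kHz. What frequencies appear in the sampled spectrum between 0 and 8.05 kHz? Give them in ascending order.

0.3 kHz, 2.9 kHz, 7 kHz, 7.7 kHz

fs/2 = 8.05 kHz.
61.5 kHz mod fs = 13.2 kHz.
13.2 kHz > fs/2 = 8.05 kHz, folds to fs − 13.2 kHz = 2.9 kHz.
7 kHz ≤ fs/2 = 8.05 kHz, passes unchanged.
64.7 kHz mod fs = 0.3 kHz.
0.3 kHz ≤ fs/2 = 8.05 kHz, appears at 0.3 kHz.
87.5 kHz mod fs = 7 kHz.
7 kHz ≤ fs/2 = 8.05 kHz, appears at 7 kHz.
56.7 kHz mod fs = 8.4 kHz.
8.4 kHz > fs/2 = 8.05 kHz, folds to fs − 8.4 kHz = 7.7 kHz.
Distinct values: {0.3 kHz, 2.9 kHz, 7 kHz, 7.7 kHz}.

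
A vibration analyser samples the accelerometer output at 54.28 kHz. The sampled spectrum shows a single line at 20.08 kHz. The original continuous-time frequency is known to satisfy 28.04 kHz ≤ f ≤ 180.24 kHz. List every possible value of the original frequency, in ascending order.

Frequencies that alias to 20.08 kHz are k·fs ± 20.08 kHz for integer k ≥ 0.
k=0: 20.08 kHz.
k=1: 34.2 kHz, 74.36 kHz.
k=2: 88.48 kHz, 128.64 kHz.
k=3: 142.76 kHz, 182.92 kHz.
k=4: 197.04 kHz, 237.2 kHz.
Within [28.04 kHz, 180.24 kHz]: 34.2 kHz, 74.36 kHz, 88.48 kHz, 128.64 kHz, 142.76 kHz.

34.2 kHz, 74.36 kHz, 88.48 kHz, 128.64 kHz, 142.76 kHz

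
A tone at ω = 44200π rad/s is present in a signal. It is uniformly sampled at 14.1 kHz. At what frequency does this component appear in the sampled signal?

ω = 44200π rad/s → f = ω/(2π) = 22100 Hz = 22.1 kHz.
22.1 kHz mod fs = 8 kHz.
8 kHz > fs/2 = 7.05 kHz, folds to fs − 8 kHz = 6.1 kHz.

6.1 kHz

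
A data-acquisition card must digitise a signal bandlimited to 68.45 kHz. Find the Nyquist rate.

136.9 kHz

Nyquist rate = 2 × 68.45 kHz = 136.9 kHz.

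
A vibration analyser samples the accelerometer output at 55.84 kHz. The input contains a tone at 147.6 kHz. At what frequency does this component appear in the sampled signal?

147.6 kHz mod fs = 35.92 kHz.
35.92 kHz > fs/2 = 27.92 kHz, folds to fs − 35.92 kHz = 19.92 kHz.

19.92 kHz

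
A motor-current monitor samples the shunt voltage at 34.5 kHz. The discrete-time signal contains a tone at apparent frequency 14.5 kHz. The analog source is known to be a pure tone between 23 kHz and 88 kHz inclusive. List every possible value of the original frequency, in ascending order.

49 kHz, 54.5 kHz, 83.5 kHz

Frequencies that alias to 14.5 kHz are k·fs ± 14.5 kHz for integer k ≥ 0.
k=0: 14.5 kHz.
k=1: 20 kHz, 49 kHz.
k=2: 54.5 kHz, 83.5 kHz.
k=3: 89 kHz, 118 kHz.
Within [23 kHz, 88 kHz]: 49 kHz, 54.5 kHz, 83.5 kHz.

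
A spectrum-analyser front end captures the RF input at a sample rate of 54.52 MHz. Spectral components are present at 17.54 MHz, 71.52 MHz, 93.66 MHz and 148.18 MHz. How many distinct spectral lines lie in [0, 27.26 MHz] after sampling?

fs/2 = 27.26 MHz.
17.54 MHz ≤ fs/2 = 27.26 MHz, passes unchanged.
71.52 MHz mod fs = 17 MHz.
17 MHz ≤ fs/2 = 27.26 MHz, appears at 17 MHz.
93.66 MHz mod fs = 39.14 MHz.
39.14 MHz > fs/2 = 27.26 MHz, folds to fs − 39.14 MHz = 15.38 MHz.
148.18 MHz mod fs = 39.14 MHz.
39.14 MHz > fs/2 = 27.26 MHz, folds to fs − 39.14 MHz = 15.38 MHz.
Distinct values: {15.38 MHz, 17 MHz, 17.54 MHz} → 3.

3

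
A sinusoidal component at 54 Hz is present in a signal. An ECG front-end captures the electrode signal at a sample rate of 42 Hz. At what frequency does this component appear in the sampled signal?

54 Hz mod fs = 12 Hz.
12 Hz ≤ fs/2 = 21 Hz, appears at 12 Hz.

12 Hz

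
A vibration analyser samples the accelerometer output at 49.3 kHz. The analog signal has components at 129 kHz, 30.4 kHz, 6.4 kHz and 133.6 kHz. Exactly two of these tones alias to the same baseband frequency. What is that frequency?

18.9 kHz

fs/2 = 24.65 kHz.
129 kHz mod fs = 30.4 kHz.
30.4 kHz > fs/2 = 24.65 kHz, folds to fs − 30.4 kHz = 18.9 kHz.
30.4 kHz > fs/2 = 24.65 kHz, folds to fs − 30.4 kHz = 18.9 kHz.
6.4 kHz ≤ fs/2 = 24.65 kHz, passes unchanged.
133.6 kHz mod fs = 35 kHz.
35 kHz > fs/2 = 24.65 kHz, folds to fs − 35 kHz = 14.3 kHz.
30.4 kHz and 129 kHz both map to 18.9 kHz.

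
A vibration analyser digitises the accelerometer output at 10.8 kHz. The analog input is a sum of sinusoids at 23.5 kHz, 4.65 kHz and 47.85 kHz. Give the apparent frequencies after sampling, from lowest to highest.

fs/2 = 5.4 kHz.
23.5 kHz mod fs = 1.9 kHz.
1.9 kHz ≤ fs/2 = 5.4 kHz, appears at 1.9 kHz.
4.65 kHz ≤ fs/2 = 5.4 kHz, passes unchanged.
47.85 kHz mod fs = 4.65 kHz.
4.65 kHz ≤ fs/2 = 5.4 kHz, appears at 4.65 kHz.
Distinct values: {1.9 kHz, 4.65 kHz}.

1.9 kHz, 4.65 kHz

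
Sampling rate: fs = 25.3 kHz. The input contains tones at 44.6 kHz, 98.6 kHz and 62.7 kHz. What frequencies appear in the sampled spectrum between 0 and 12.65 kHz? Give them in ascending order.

fs/2 = 12.65 kHz.
44.6 kHz mod fs = 19.3 kHz.
19.3 kHz > fs/2 = 12.65 kHz, folds to fs − 19.3 kHz = 6 kHz.
98.6 kHz mod fs = 22.7 kHz.
22.7 kHz > fs/2 = 12.65 kHz, folds to fs − 22.7 kHz = 2.6 kHz.
62.7 kHz mod fs = 12.1 kHz.
12.1 kHz ≤ fs/2 = 12.65 kHz, appears at 12.1 kHz.
Distinct values: {2.6 kHz, 6 kHz, 12.1 kHz}.

2.6 kHz, 6 kHz, 12.1 kHz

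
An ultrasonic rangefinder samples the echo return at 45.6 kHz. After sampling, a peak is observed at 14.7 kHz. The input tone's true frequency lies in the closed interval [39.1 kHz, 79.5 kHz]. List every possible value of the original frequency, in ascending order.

60.3 kHz, 76.5 kHz

Frequencies that alias to 14.7 kHz are k·fs ± 14.7 kHz for integer k ≥ 0.
k=0: 14.7 kHz.
k=1: 30.9 kHz, 60.3 kHz.
k=2: 76.5 kHz, 105.9 kHz.
k=3: 122.1 kHz, 151.5 kHz.
Within [39.1 kHz, 79.5 kHz]: 60.3 kHz, 76.5 kHz.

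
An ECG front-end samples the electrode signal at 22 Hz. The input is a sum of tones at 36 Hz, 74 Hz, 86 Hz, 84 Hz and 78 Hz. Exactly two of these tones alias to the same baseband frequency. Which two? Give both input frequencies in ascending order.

fs/2 = 11 Hz.
36 Hz mod fs = 14 Hz.
14 Hz > fs/2 = 11 Hz, folds to fs − 14 Hz = 8 Hz.
74 Hz mod fs = 8 Hz.
8 Hz ≤ fs/2 = 11 Hz, appears at 8 Hz.
86 Hz mod fs = 20 Hz.
20 Hz > fs/2 = 11 Hz, folds to fs − 20 Hz = 2 Hz.
84 Hz mod fs = 18 Hz.
18 Hz > fs/2 = 11 Hz, folds to fs − 18 Hz = 4 Hz.
78 Hz mod fs = 12 Hz.
12 Hz > fs/2 = 11 Hz, folds to fs − 12 Hz = 10 Hz.
36 Hz and 74 Hz both map to 8 Hz.

36 Hz, 74 Hz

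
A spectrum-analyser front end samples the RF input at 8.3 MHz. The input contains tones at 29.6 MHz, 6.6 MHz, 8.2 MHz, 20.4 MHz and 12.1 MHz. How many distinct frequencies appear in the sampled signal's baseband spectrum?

fs/2 = 4.15 MHz.
29.6 MHz mod fs = 4.7 MHz.
4.7 MHz > fs/2 = 4.15 MHz, folds to fs − 4.7 MHz = 3.6 MHz.
6.6 MHz > fs/2 = 4.15 MHz, folds to fs − 6.6 MHz = 1.7 MHz.
8.2 MHz > fs/2 = 4.15 MHz, folds to fs − 8.2 MHz = 0.1 MHz.
20.4 MHz mod fs = 3.8 MHz.
3.8 MHz ≤ fs/2 = 4.15 MHz, appears at 3.8 MHz.
12.1 MHz mod fs = 3.8 MHz.
3.8 MHz ≤ fs/2 = 4.15 MHz, appears at 3.8 MHz.
Distinct values: {0.1 MHz, 1.7 MHz, 3.6 MHz, 3.8 MHz} → 4.

4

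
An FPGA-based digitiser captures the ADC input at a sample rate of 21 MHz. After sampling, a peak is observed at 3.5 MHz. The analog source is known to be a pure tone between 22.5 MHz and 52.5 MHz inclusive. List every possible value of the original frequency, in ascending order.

Frequencies that alias to 3.5 MHz are k·fs ± 3.5 MHz for integer k ≥ 0.
k=0: 3.5 MHz.
k=1: 17.5 MHz, 24.5 MHz.
k=2: 38.5 MHz, 45.5 MHz.
k=3: 59.5 MHz, 66.5 MHz.
Within [22.5 MHz, 52.5 MHz]: 24.5 MHz, 38.5 MHz, 45.5 MHz.

24.5 MHz, 38.5 MHz, 45.5 MHz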